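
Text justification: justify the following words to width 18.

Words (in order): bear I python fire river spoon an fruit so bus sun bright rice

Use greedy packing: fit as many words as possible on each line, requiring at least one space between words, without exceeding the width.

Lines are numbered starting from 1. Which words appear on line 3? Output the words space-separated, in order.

Line 1: ['bear', 'I', 'python', 'fire'] (min_width=18, slack=0)
Line 2: ['river', 'spoon', 'an'] (min_width=14, slack=4)
Line 3: ['fruit', 'so', 'bus', 'sun'] (min_width=16, slack=2)
Line 4: ['bright', 'rice'] (min_width=11, slack=7)

Answer: fruit so bus sun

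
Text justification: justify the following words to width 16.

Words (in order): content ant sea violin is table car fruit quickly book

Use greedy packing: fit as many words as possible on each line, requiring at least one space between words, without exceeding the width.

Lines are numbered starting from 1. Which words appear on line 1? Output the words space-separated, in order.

Answer: content ant sea

Derivation:
Line 1: ['content', 'ant', 'sea'] (min_width=15, slack=1)
Line 2: ['violin', 'is', 'table'] (min_width=15, slack=1)
Line 3: ['car', 'fruit'] (min_width=9, slack=7)
Line 4: ['quickly', 'book'] (min_width=12, slack=4)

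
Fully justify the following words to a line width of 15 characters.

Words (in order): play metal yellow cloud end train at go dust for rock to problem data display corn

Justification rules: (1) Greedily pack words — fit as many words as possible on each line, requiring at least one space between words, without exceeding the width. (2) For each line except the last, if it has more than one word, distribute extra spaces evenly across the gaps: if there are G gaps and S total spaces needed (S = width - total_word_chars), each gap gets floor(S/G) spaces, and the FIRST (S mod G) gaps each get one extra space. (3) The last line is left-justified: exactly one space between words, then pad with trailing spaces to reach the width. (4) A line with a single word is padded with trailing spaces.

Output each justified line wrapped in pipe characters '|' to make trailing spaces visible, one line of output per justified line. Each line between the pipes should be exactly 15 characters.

Answer: |play      metal|
|yellow    cloud|
|end train at go|
|dust  for  rock|
|to problem data|
|display corn   |

Derivation:
Line 1: ['play', 'metal'] (min_width=10, slack=5)
Line 2: ['yellow', 'cloud'] (min_width=12, slack=3)
Line 3: ['end', 'train', 'at', 'go'] (min_width=15, slack=0)
Line 4: ['dust', 'for', 'rock'] (min_width=13, slack=2)
Line 5: ['to', 'problem', 'data'] (min_width=15, slack=0)
Line 6: ['display', 'corn'] (min_width=12, slack=3)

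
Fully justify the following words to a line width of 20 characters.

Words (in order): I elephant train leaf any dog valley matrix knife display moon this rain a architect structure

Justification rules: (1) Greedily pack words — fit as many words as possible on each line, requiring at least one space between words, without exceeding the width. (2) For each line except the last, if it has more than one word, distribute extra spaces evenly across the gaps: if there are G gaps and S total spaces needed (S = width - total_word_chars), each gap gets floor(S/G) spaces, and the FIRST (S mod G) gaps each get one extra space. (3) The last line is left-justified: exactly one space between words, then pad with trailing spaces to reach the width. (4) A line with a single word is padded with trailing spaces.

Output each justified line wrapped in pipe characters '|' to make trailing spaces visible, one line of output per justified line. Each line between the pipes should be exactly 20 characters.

Answer: |I   elephant   train|
|leaf  any dog valley|
|matrix knife display|
|moon   this  rain  a|
|architect structure |

Derivation:
Line 1: ['I', 'elephant', 'train'] (min_width=16, slack=4)
Line 2: ['leaf', 'any', 'dog', 'valley'] (min_width=19, slack=1)
Line 3: ['matrix', 'knife', 'display'] (min_width=20, slack=0)
Line 4: ['moon', 'this', 'rain', 'a'] (min_width=16, slack=4)
Line 5: ['architect', 'structure'] (min_width=19, slack=1)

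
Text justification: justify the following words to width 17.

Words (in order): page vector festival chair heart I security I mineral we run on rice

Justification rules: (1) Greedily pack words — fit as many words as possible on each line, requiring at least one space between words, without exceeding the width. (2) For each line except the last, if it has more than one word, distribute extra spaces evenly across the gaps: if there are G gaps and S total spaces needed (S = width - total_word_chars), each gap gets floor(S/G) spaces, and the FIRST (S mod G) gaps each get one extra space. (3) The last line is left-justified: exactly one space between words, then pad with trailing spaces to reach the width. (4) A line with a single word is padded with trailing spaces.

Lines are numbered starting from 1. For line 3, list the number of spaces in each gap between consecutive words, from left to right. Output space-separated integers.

Answer: 2 1

Derivation:
Line 1: ['page', 'vector'] (min_width=11, slack=6)
Line 2: ['festival', 'chair'] (min_width=14, slack=3)
Line 3: ['heart', 'I', 'security'] (min_width=16, slack=1)
Line 4: ['I', 'mineral', 'we', 'run'] (min_width=16, slack=1)
Line 5: ['on', 'rice'] (min_width=7, slack=10)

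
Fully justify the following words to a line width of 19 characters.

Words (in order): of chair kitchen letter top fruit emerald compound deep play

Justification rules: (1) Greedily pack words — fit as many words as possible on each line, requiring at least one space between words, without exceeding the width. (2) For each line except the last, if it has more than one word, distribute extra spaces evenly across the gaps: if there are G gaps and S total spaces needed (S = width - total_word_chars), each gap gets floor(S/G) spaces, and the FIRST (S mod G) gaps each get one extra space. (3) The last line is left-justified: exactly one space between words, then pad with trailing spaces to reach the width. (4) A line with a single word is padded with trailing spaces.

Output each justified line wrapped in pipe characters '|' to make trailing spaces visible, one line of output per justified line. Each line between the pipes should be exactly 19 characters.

Line 1: ['of', 'chair', 'kitchen'] (min_width=16, slack=3)
Line 2: ['letter', 'top', 'fruit'] (min_width=16, slack=3)
Line 3: ['emerald', 'compound'] (min_width=16, slack=3)
Line 4: ['deep', 'play'] (min_width=9, slack=10)

Answer: |of   chair  kitchen|
|letter   top  fruit|
|emerald    compound|
|deep play          |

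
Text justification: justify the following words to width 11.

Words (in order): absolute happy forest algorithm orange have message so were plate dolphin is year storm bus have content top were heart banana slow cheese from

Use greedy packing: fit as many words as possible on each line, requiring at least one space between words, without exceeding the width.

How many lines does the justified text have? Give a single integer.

Line 1: ['absolute'] (min_width=8, slack=3)
Line 2: ['happy'] (min_width=5, slack=6)
Line 3: ['forest'] (min_width=6, slack=5)
Line 4: ['algorithm'] (min_width=9, slack=2)
Line 5: ['orange', 'have'] (min_width=11, slack=0)
Line 6: ['message', 'so'] (min_width=10, slack=1)
Line 7: ['were', 'plate'] (min_width=10, slack=1)
Line 8: ['dolphin', 'is'] (min_width=10, slack=1)
Line 9: ['year', 'storm'] (min_width=10, slack=1)
Line 10: ['bus', 'have'] (min_width=8, slack=3)
Line 11: ['content', 'top'] (min_width=11, slack=0)
Line 12: ['were', 'heart'] (min_width=10, slack=1)
Line 13: ['banana', 'slow'] (min_width=11, slack=0)
Line 14: ['cheese', 'from'] (min_width=11, slack=0)
Total lines: 14

Answer: 14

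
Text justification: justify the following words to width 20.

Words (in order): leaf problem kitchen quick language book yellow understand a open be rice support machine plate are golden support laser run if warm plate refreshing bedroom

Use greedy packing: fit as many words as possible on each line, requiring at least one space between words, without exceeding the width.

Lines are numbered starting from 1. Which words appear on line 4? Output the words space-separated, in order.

Line 1: ['leaf', 'problem', 'kitchen'] (min_width=20, slack=0)
Line 2: ['quick', 'language', 'book'] (min_width=19, slack=1)
Line 3: ['yellow', 'understand', 'a'] (min_width=19, slack=1)
Line 4: ['open', 'be', 'rice', 'support'] (min_width=20, slack=0)
Line 5: ['machine', 'plate', 'are'] (min_width=17, slack=3)
Line 6: ['golden', 'support', 'laser'] (min_width=20, slack=0)
Line 7: ['run', 'if', 'warm', 'plate'] (min_width=17, slack=3)
Line 8: ['refreshing', 'bedroom'] (min_width=18, slack=2)

Answer: open be rice support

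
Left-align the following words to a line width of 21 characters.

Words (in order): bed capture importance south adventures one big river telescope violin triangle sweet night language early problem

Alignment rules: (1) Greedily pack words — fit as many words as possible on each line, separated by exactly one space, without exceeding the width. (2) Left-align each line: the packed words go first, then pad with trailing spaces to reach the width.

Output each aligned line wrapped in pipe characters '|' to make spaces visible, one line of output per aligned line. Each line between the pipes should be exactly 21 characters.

Line 1: ['bed', 'capture'] (min_width=11, slack=10)
Line 2: ['importance', 'south'] (min_width=16, slack=5)
Line 3: ['adventures', 'one', 'big'] (min_width=18, slack=3)
Line 4: ['river', 'telescope'] (min_width=15, slack=6)
Line 5: ['violin', 'triangle', 'sweet'] (min_width=21, slack=0)
Line 6: ['night', 'language', 'early'] (min_width=20, slack=1)
Line 7: ['problem'] (min_width=7, slack=14)

Answer: |bed capture          |
|importance south     |
|adventures one big   |
|river telescope      |
|violin triangle sweet|
|night language early |
|problem              |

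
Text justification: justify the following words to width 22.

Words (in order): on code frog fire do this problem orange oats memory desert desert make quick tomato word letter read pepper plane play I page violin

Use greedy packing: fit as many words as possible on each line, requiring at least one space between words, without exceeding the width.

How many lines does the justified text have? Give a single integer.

Answer: 7

Derivation:
Line 1: ['on', 'code', 'frog', 'fire', 'do'] (min_width=20, slack=2)
Line 2: ['this', 'problem', 'orange'] (min_width=19, slack=3)
Line 3: ['oats', 'memory', 'desert'] (min_width=18, slack=4)
Line 4: ['desert', 'make', 'quick'] (min_width=17, slack=5)
Line 5: ['tomato', 'word', 'letter'] (min_width=18, slack=4)
Line 6: ['read', 'pepper', 'plane', 'play'] (min_width=22, slack=0)
Line 7: ['I', 'page', 'violin'] (min_width=13, slack=9)
Total lines: 7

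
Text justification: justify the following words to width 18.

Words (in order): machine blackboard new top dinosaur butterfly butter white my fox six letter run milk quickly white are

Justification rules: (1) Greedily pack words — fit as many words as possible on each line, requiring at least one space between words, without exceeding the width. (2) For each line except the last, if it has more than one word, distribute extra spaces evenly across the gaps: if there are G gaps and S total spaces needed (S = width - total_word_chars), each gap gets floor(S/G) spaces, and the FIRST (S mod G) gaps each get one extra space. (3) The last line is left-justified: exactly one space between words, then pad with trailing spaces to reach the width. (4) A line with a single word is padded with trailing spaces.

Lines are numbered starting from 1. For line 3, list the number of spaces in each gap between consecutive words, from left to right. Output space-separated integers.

Line 1: ['machine', 'blackboard'] (min_width=18, slack=0)
Line 2: ['new', 'top', 'dinosaur'] (min_width=16, slack=2)
Line 3: ['butterfly', 'butter'] (min_width=16, slack=2)
Line 4: ['white', 'my', 'fox', 'six'] (min_width=16, slack=2)
Line 5: ['letter', 'run', 'milk'] (min_width=15, slack=3)
Line 6: ['quickly', 'white', 'are'] (min_width=17, slack=1)

Answer: 3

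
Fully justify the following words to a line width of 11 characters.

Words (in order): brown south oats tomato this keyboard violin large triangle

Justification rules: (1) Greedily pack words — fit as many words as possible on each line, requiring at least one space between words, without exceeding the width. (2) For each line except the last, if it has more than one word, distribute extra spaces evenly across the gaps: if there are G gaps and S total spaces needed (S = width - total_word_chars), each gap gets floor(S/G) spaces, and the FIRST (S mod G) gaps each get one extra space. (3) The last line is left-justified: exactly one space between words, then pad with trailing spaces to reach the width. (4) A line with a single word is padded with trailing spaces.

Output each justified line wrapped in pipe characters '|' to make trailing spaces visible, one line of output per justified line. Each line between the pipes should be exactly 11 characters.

Answer: |brown south|
|oats tomato|
|this       |
|keyboard   |
|violin     |
|large      |
|triangle   |

Derivation:
Line 1: ['brown', 'south'] (min_width=11, slack=0)
Line 2: ['oats', 'tomato'] (min_width=11, slack=0)
Line 3: ['this'] (min_width=4, slack=7)
Line 4: ['keyboard'] (min_width=8, slack=3)
Line 5: ['violin'] (min_width=6, slack=5)
Line 6: ['large'] (min_width=5, slack=6)
Line 7: ['triangle'] (min_width=8, slack=3)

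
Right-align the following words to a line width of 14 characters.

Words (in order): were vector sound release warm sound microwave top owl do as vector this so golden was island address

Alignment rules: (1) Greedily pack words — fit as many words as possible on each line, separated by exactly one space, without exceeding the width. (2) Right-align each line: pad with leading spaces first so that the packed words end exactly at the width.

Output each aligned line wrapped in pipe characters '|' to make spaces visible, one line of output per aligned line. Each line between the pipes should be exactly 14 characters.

Answer: |   were vector|
| sound release|
|    warm sound|
| microwave top|
|     owl do as|
|vector this so|
|    golden was|
|island address|

Derivation:
Line 1: ['were', 'vector'] (min_width=11, slack=3)
Line 2: ['sound', 'release'] (min_width=13, slack=1)
Line 3: ['warm', 'sound'] (min_width=10, slack=4)
Line 4: ['microwave', 'top'] (min_width=13, slack=1)
Line 5: ['owl', 'do', 'as'] (min_width=9, slack=5)
Line 6: ['vector', 'this', 'so'] (min_width=14, slack=0)
Line 7: ['golden', 'was'] (min_width=10, slack=4)
Line 8: ['island', 'address'] (min_width=14, slack=0)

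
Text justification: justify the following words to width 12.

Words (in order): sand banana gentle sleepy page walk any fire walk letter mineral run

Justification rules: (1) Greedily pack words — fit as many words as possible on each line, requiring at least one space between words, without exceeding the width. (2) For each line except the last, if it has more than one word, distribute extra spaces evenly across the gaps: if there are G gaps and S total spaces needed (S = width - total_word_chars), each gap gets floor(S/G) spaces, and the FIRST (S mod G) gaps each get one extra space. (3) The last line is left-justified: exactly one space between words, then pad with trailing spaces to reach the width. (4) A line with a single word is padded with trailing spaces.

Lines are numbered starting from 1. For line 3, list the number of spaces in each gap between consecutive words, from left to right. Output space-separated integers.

Line 1: ['sand', 'banana'] (min_width=11, slack=1)
Line 2: ['gentle'] (min_width=6, slack=6)
Line 3: ['sleepy', 'page'] (min_width=11, slack=1)
Line 4: ['walk', 'any'] (min_width=8, slack=4)
Line 5: ['fire', 'walk'] (min_width=9, slack=3)
Line 6: ['letter'] (min_width=6, slack=6)
Line 7: ['mineral', 'run'] (min_width=11, slack=1)

Answer: 2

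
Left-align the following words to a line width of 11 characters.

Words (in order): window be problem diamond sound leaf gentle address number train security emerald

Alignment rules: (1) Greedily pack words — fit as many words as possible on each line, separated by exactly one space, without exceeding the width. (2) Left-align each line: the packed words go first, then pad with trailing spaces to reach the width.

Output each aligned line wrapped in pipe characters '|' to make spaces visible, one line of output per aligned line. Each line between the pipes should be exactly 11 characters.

Line 1: ['window', 'be'] (min_width=9, slack=2)
Line 2: ['problem'] (min_width=7, slack=4)
Line 3: ['diamond'] (min_width=7, slack=4)
Line 4: ['sound', 'leaf'] (min_width=10, slack=1)
Line 5: ['gentle'] (min_width=6, slack=5)
Line 6: ['address'] (min_width=7, slack=4)
Line 7: ['number'] (min_width=6, slack=5)
Line 8: ['train'] (min_width=5, slack=6)
Line 9: ['security'] (min_width=8, slack=3)
Line 10: ['emerald'] (min_width=7, slack=4)

Answer: |window be  |
|problem    |
|diamond    |
|sound leaf |
|gentle     |
|address    |
|number     |
|train      |
|security   |
|emerald    |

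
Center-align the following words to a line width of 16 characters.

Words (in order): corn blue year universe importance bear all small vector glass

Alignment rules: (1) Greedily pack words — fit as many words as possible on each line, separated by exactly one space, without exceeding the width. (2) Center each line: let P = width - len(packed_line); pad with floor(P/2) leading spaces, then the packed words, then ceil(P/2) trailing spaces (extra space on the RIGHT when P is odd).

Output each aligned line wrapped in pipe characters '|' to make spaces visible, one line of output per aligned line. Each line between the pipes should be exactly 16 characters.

Answer: | corn blue year |
|    universe    |
|importance bear |
|all small vector|
|     glass      |

Derivation:
Line 1: ['corn', 'blue', 'year'] (min_width=14, slack=2)
Line 2: ['universe'] (min_width=8, slack=8)
Line 3: ['importance', 'bear'] (min_width=15, slack=1)
Line 4: ['all', 'small', 'vector'] (min_width=16, slack=0)
Line 5: ['glass'] (min_width=5, slack=11)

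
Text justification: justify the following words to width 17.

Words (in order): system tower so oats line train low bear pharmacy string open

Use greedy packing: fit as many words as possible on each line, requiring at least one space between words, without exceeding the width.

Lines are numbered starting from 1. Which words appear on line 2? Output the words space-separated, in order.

Answer: oats line train

Derivation:
Line 1: ['system', 'tower', 'so'] (min_width=15, slack=2)
Line 2: ['oats', 'line', 'train'] (min_width=15, slack=2)
Line 3: ['low', 'bear', 'pharmacy'] (min_width=17, slack=0)
Line 4: ['string', 'open'] (min_width=11, slack=6)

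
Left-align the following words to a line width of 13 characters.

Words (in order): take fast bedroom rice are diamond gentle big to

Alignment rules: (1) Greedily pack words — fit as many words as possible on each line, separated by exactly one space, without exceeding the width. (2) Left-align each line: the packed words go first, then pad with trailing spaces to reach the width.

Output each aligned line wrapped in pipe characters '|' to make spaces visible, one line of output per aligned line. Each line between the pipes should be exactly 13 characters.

Line 1: ['take', 'fast'] (min_width=9, slack=4)
Line 2: ['bedroom', 'rice'] (min_width=12, slack=1)
Line 3: ['are', 'diamond'] (min_width=11, slack=2)
Line 4: ['gentle', 'big', 'to'] (min_width=13, slack=0)

Answer: |take fast    |
|bedroom rice |
|are diamond  |
|gentle big to|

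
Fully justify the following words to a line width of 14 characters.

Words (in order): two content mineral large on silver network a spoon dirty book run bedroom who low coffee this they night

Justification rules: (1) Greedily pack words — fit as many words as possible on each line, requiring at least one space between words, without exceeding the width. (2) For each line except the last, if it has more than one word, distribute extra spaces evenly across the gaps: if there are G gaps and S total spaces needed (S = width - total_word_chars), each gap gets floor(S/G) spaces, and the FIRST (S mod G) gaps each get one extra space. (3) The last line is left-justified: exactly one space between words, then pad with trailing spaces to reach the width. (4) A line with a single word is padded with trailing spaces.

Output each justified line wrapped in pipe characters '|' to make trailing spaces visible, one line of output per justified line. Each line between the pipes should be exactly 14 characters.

Line 1: ['two', 'content'] (min_width=11, slack=3)
Line 2: ['mineral', 'large'] (min_width=13, slack=1)
Line 3: ['on', 'silver'] (min_width=9, slack=5)
Line 4: ['network', 'a'] (min_width=9, slack=5)
Line 5: ['spoon', 'dirty'] (min_width=11, slack=3)
Line 6: ['book', 'run'] (min_width=8, slack=6)
Line 7: ['bedroom', 'who'] (min_width=11, slack=3)
Line 8: ['low', 'coffee'] (min_width=10, slack=4)
Line 9: ['this', 'they'] (min_width=9, slack=5)
Line 10: ['night'] (min_width=5, slack=9)

Answer: |two    content|
|mineral  large|
|on      silver|
|network      a|
|spoon    dirty|
|book       run|
|bedroom    who|
|low     coffee|
|this      they|
|night         |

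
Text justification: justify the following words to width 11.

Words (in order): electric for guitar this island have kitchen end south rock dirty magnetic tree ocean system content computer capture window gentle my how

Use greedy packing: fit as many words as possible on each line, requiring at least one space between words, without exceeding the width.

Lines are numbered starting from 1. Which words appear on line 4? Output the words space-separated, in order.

Line 1: ['electric'] (min_width=8, slack=3)
Line 2: ['for', 'guitar'] (min_width=10, slack=1)
Line 3: ['this', 'island'] (min_width=11, slack=0)
Line 4: ['have'] (min_width=4, slack=7)
Line 5: ['kitchen', 'end'] (min_width=11, slack=0)
Line 6: ['south', 'rock'] (min_width=10, slack=1)
Line 7: ['dirty'] (min_width=5, slack=6)
Line 8: ['magnetic'] (min_width=8, slack=3)
Line 9: ['tree', 'ocean'] (min_width=10, slack=1)
Line 10: ['system'] (min_width=6, slack=5)
Line 11: ['content'] (min_width=7, slack=4)
Line 12: ['computer'] (min_width=8, slack=3)
Line 13: ['capture'] (min_width=7, slack=4)
Line 14: ['window'] (min_width=6, slack=5)
Line 15: ['gentle', 'my'] (min_width=9, slack=2)
Line 16: ['how'] (min_width=3, slack=8)

Answer: have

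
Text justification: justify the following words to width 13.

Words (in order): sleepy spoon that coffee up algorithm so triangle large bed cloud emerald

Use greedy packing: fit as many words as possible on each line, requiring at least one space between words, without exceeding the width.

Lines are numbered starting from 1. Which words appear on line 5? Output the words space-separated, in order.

Line 1: ['sleepy', 'spoon'] (min_width=12, slack=1)
Line 2: ['that', 'coffee'] (min_width=11, slack=2)
Line 3: ['up', 'algorithm'] (min_width=12, slack=1)
Line 4: ['so', 'triangle'] (min_width=11, slack=2)
Line 5: ['large', 'bed'] (min_width=9, slack=4)
Line 6: ['cloud', 'emerald'] (min_width=13, slack=0)

Answer: large bed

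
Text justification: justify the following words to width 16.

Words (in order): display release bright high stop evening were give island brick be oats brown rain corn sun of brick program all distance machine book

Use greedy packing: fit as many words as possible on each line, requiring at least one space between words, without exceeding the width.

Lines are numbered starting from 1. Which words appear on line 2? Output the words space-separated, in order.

Line 1: ['display', 'release'] (min_width=15, slack=1)
Line 2: ['bright', 'high', 'stop'] (min_width=16, slack=0)
Line 3: ['evening', 'were'] (min_width=12, slack=4)
Line 4: ['give', 'island'] (min_width=11, slack=5)
Line 5: ['brick', 'be', 'oats'] (min_width=13, slack=3)
Line 6: ['brown', 'rain', 'corn'] (min_width=15, slack=1)
Line 7: ['sun', 'of', 'brick'] (min_width=12, slack=4)
Line 8: ['program', 'all'] (min_width=11, slack=5)
Line 9: ['distance', 'machine'] (min_width=16, slack=0)
Line 10: ['book'] (min_width=4, slack=12)

Answer: bright high stop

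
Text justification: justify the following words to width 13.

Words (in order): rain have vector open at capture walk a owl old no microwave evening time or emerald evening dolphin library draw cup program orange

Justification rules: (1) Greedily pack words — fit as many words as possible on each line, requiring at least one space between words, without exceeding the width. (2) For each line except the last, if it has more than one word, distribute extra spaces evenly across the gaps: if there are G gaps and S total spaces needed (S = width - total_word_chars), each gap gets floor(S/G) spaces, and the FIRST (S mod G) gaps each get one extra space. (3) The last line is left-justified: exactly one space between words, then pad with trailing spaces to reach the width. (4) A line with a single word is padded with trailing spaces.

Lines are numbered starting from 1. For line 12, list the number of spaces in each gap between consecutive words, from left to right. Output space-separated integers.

Line 1: ['rain', 'have'] (min_width=9, slack=4)
Line 2: ['vector', 'open'] (min_width=11, slack=2)
Line 3: ['at', 'capture'] (min_width=10, slack=3)
Line 4: ['walk', 'a', 'owl'] (min_width=10, slack=3)
Line 5: ['old', 'no'] (min_width=6, slack=7)
Line 6: ['microwave'] (min_width=9, slack=4)
Line 7: ['evening', 'time'] (min_width=12, slack=1)
Line 8: ['or', 'emerald'] (min_width=10, slack=3)
Line 9: ['evening'] (min_width=7, slack=6)
Line 10: ['dolphin'] (min_width=7, slack=6)
Line 11: ['library', 'draw'] (min_width=12, slack=1)
Line 12: ['cup', 'program'] (min_width=11, slack=2)
Line 13: ['orange'] (min_width=6, slack=7)

Answer: 3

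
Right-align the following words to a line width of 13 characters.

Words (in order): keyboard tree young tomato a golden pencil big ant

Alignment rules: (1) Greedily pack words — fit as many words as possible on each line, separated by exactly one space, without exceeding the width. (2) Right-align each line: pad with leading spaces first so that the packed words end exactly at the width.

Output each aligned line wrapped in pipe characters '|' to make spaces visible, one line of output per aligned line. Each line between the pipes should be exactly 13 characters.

Line 1: ['keyboard', 'tree'] (min_width=13, slack=0)
Line 2: ['young', 'tomato'] (min_width=12, slack=1)
Line 3: ['a', 'golden'] (min_width=8, slack=5)
Line 4: ['pencil', 'big'] (min_width=10, slack=3)
Line 5: ['ant'] (min_width=3, slack=10)

Answer: |keyboard tree|
| young tomato|
|     a golden|
|   pencil big|
|          ant|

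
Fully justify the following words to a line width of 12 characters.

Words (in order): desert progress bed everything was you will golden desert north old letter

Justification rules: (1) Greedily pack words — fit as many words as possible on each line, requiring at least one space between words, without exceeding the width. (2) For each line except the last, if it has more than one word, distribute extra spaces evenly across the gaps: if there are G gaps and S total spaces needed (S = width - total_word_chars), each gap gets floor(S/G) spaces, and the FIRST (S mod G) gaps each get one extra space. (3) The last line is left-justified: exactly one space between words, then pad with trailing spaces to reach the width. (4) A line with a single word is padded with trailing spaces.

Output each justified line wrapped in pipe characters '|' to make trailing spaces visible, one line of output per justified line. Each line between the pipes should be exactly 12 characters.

Line 1: ['desert'] (min_width=6, slack=6)
Line 2: ['progress', 'bed'] (min_width=12, slack=0)
Line 3: ['everything'] (min_width=10, slack=2)
Line 4: ['was', 'you', 'will'] (min_width=12, slack=0)
Line 5: ['golden'] (min_width=6, slack=6)
Line 6: ['desert', 'north'] (min_width=12, slack=0)
Line 7: ['old', 'letter'] (min_width=10, slack=2)

Answer: |desert      |
|progress bed|
|everything  |
|was you will|
|golden      |
|desert north|
|old letter  |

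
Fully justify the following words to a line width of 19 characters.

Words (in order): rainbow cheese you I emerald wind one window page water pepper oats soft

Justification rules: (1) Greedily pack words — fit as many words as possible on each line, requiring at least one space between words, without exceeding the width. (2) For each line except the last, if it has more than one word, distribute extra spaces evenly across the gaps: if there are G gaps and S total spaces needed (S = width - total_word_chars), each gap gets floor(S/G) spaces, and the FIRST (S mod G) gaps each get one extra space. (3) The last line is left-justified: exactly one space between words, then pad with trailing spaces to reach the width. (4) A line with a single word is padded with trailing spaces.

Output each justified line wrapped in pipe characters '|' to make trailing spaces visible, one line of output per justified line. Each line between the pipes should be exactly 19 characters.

Answer: |rainbow  cheese you|
|I  emerald wind one|
|window  page  water|
|pepper oats soft   |

Derivation:
Line 1: ['rainbow', 'cheese', 'you'] (min_width=18, slack=1)
Line 2: ['I', 'emerald', 'wind', 'one'] (min_width=18, slack=1)
Line 3: ['window', 'page', 'water'] (min_width=17, slack=2)
Line 4: ['pepper', 'oats', 'soft'] (min_width=16, slack=3)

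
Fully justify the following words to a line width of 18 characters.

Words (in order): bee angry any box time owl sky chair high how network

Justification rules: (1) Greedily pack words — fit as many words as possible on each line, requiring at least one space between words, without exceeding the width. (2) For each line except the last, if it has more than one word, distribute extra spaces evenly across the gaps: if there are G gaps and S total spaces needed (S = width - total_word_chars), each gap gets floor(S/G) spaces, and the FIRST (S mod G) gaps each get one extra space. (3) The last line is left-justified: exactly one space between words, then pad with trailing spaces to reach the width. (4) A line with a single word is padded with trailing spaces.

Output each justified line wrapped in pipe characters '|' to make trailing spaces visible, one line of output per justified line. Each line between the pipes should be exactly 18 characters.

Answer: |bee  angry any box|
|time owl sky chair|
|high how network  |

Derivation:
Line 1: ['bee', 'angry', 'any', 'box'] (min_width=17, slack=1)
Line 2: ['time', 'owl', 'sky', 'chair'] (min_width=18, slack=0)
Line 3: ['high', 'how', 'network'] (min_width=16, slack=2)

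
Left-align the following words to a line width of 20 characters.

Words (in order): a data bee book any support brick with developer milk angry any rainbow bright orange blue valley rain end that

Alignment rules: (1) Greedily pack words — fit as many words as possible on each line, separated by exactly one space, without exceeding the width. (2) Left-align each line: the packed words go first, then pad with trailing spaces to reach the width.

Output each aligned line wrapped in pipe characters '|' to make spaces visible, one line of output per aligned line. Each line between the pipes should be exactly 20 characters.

Line 1: ['a', 'data', 'bee', 'book', 'any'] (min_width=19, slack=1)
Line 2: ['support', 'brick', 'with'] (min_width=18, slack=2)
Line 3: ['developer', 'milk', 'angry'] (min_width=20, slack=0)
Line 4: ['any', 'rainbow', 'bright'] (min_width=18, slack=2)
Line 5: ['orange', 'blue', 'valley'] (min_width=18, slack=2)
Line 6: ['rain', 'end', 'that'] (min_width=13, slack=7)

Answer: |a data bee book any |
|support brick with  |
|developer milk angry|
|any rainbow bright  |
|orange blue valley  |
|rain end that       |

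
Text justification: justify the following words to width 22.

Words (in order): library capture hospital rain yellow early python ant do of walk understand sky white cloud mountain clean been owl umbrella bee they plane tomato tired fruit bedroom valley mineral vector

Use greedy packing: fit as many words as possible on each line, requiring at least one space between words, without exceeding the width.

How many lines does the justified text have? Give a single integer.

Line 1: ['library', 'capture'] (min_width=15, slack=7)
Line 2: ['hospital', 'rain', 'yellow'] (min_width=20, slack=2)
Line 3: ['early', 'python', 'ant', 'do', 'of'] (min_width=22, slack=0)
Line 4: ['walk', 'understand', 'sky'] (min_width=19, slack=3)
Line 5: ['white', 'cloud', 'mountain'] (min_width=20, slack=2)
Line 6: ['clean', 'been', 'owl'] (min_width=14, slack=8)
Line 7: ['umbrella', 'bee', 'they'] (min_width=17, slack=5)
Line 8: ['plane', 'tomato', 'tired'] (min_width=18, slack=4)
Line 9: ['fruit', 'bedroom', 'valley'] (min_width=20, slack=2)
Line 10: ['mineral', 'vector'] (min_width=14, slack=8)
Total lines: 10

Answer: 10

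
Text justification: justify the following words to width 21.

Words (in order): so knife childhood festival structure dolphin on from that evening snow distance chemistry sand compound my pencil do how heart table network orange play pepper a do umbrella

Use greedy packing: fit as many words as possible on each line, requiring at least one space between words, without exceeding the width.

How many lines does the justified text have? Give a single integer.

Line 1: ['so', 'knife', 'childhood'] (min_width=18, slack=3)
Line 2: ['festival', 'structure'] (min_width=18, slack=3)
Line 3: ['dolphin', 'on', 'from', 'that'] (min_width=20, slack=1)
Line 4: ['evening', 'snow', 'distance'] (min_width=21, slack=0)
Line 5: ['chemistry', 'sand'] (min_width=14, slack=7)
Line 6: ['compound', 'my', 'pencil', 'do'] (min_width=21, slack=0)
Line 7: ['how', 'heart', 'table'] (min_width=15, slack=6)
Line 8: ['network', 'orange', 'play'] (min_width=19, slack=2)
Line 9: ['pepper', 'a', 'do', 'umbrella'] (min_width=20, slack=1)
Total lines: 9

Answer: 9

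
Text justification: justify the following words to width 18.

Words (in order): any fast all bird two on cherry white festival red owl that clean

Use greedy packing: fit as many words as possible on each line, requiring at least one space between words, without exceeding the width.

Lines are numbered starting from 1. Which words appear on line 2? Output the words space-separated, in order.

Answer: two on cherry

Derivation:
Line 1: ['any', 'fast', 'all', 'bird'] (min_width=17, slack=1)
Line 2: ['two', 'on', 'cherry'] (min_width=13, slack=5)
Line 3: ['white', 'festival', 'red'] (min_width=18, slack=0)
Line 4: ['owl', 'that', 'clean'] (min_width=14, slack=4)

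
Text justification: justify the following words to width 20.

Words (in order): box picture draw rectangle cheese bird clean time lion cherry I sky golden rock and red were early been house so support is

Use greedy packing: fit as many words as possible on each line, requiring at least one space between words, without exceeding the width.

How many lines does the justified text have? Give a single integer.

Line 1: ['box', 'picture', 'draw'] (min_width=16, slack=4)
Line 2: ['rectangle', 'cheese'] (min_width=16, slack=4)
Line 3: ['bird', 'clean', 'time', 'lion'] (min_width=20, slack=0)
Line 4: ['cherry', 'I', 'sky', 'golden'] (min_width=19, slack=1)
Line 5: ['rock', 'and', 'red', 'were'] (min_width=17, slack=3)
Line 6: ['early', 'been', 'house', 'so'] (min_width=19, slack=1)
Line 7: ['support', 'is'] (min_width=10, slack=10)
Total lines: 7

Answer: 7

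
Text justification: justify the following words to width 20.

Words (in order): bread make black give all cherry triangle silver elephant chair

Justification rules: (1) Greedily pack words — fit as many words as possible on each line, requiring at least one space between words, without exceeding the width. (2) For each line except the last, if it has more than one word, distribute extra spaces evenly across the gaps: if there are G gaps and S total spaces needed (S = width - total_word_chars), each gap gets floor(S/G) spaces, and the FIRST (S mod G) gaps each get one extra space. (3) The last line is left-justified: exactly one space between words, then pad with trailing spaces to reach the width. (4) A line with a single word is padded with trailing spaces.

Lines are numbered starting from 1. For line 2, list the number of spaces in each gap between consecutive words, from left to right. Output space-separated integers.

Answer: 4 3

Derivation:
Line 1: ['bread', 'make', 'black'] (min_width=16, slack=4)
Line 2: ['give', 'all', 'cherry'] (min_width=15, slack=5)
Line 3: ['triangle', 'silver'] (min_width=15, slack=5)
Line 4: ['elephant', 'chair'] (min_width=14, slack=6)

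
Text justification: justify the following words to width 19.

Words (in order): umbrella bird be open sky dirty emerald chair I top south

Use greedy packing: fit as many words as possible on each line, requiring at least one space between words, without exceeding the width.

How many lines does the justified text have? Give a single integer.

Answer: 4

Derivation:
Line 1: ['umbrella', 'bird', 'be'] (min_width=16, slack=3)
Line 2: ['open', 'sky', 'dirty'] (min_width=14, slack=5)
Line 3: ['emerald', 'chair', 'I', 'top'] (min_width=19, slack=0)
Line 4: ['south'] (min_width=5, slack=14)
Total lines: 4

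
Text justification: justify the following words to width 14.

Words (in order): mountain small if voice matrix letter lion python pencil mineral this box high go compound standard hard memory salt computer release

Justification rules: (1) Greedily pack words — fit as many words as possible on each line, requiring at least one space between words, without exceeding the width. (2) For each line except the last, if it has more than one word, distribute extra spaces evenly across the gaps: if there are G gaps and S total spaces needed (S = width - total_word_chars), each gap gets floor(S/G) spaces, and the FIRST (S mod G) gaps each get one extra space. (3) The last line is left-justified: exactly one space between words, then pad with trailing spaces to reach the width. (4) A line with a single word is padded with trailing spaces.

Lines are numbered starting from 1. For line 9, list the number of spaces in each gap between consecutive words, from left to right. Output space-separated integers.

Line 1: ['mountain', 'small'] (min_width=14, slack=0)
Line 2: ['if', 'voice'] (min_width=8, slack=6)
Line 3: ['matrix', 'letter'] (min_width=13, slack=1)
Line 4: ['lion', 'python'] (min_width=11, slack=3)
Line 5: ['pencil', 'mineral'] (min_width=14, slack=0)
Line 6: ['this', 'box', 'high'] (min_width=13, slack=1)
Line 7: ['go', 'compound'] (min_width=11, slack=3)
Line 8: ['standard', 'hard'] (min_width=13, slack=1)
Line 9: ['memory', 'salt'] (min_width=11, slack=3)
Line 10: ['computer'] (min_width=8, slack=6)
Line 11: ['release'] (min_width=7, slack=7)

Answer: 4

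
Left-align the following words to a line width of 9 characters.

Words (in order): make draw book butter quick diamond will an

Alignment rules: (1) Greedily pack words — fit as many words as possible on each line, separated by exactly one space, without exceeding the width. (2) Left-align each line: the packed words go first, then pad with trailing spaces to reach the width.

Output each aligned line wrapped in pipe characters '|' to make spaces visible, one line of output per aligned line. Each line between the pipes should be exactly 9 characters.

Answer: |make draw|
|book     |
|butter   |
|quick    |
|diamond  |
|will an  |

Derivation:
Line 1: ['make', 'draw'] (min_width=9, slack=0)
Line 2: ['book'] (min_width=4, slack=5)
Line 3: ['butter'] (min_width=6, slack=3)
Line 4: ['quick'] (min_width=5, slack=4)
Line 5: ['diamond'] (min_width=7, slack=2)
Line 6: ['will', 'an'] (min_width=7, slack=2)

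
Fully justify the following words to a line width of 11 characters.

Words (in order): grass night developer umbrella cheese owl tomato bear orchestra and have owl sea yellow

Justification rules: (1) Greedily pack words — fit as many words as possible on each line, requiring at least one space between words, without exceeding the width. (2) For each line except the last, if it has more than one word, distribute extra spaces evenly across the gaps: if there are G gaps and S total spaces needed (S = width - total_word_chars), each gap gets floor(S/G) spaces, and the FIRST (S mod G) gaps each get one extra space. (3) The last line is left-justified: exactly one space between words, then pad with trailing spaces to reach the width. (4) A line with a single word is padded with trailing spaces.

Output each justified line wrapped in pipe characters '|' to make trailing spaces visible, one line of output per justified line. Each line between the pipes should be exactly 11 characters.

Answer: |grass night|
|developer  |
|umbrella   |
|cheese  owl|
|tomato bear|
|orchestra  |
|and    have|
|owl     sea|
|yellow     |

Derivation:
Line 1: ['grass', 'night'] (min_width=11, slack=0)
Line 2: ['developer'] (min_width=9, slack=2)
Line 3: ['umbrella'] (min_width=8, slack=3)
Line 4: ['cheese', 'owl'] (min_width=10, slack=1)
Line 5: ['tomato', 'bear'] (min_width=11, slack=0)
Line 6: ['orchestra'] (min_width=9, slack=2)
Line 7: ['and', 'have'] (min_width=8, slack=3)
Line 8: ['owl', 'sea'] (min_width=7, slack=4)
Line 9: ['yellow'] (min_width=6, slack=5)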